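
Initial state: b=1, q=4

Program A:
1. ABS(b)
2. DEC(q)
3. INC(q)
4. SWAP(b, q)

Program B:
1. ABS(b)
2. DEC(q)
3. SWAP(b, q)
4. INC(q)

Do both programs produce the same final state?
No

Program A final state: b=4, q=1
Program B final state: b=3, q=2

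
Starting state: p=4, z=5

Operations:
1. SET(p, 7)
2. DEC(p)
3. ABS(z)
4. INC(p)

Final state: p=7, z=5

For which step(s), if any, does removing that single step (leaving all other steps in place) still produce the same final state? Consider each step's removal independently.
Step(s) 3

Testing removal of each single step:
Without step 1: final = p=4, z=5 (different)
Without step 2: final = p=8, z=5 (different)
Without step 3: final = p=7, z=5 (same)
Without step 4: final = p=6, z=5 (different)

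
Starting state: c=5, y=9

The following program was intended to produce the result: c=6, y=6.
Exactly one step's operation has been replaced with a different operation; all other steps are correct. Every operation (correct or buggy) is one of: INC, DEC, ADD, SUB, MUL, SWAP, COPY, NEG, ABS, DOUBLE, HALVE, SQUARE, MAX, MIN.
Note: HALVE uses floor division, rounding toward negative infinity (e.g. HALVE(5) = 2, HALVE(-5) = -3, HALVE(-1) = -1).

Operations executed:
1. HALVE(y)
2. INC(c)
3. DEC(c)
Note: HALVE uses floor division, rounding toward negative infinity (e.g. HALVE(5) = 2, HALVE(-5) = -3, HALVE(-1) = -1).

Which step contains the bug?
Step 3

Trace with buggy code:
Initial: c=5, y=9
After step 1: c=5, y=4
After step 2: c=6, y=4
After step 3: c=5, y=4
Actual final c=5, y=4 ≠ expected c=6, y=6.
Step 3 is the only position where a single-operation replacement can produce the expected result.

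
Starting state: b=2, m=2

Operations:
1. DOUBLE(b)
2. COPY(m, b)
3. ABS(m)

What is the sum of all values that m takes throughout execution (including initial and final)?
12

Values of m at each step:
Initial: m = 2
After step 1: m = 2
After step 2: m = 4
After step 3: m = 4
Sum = 2 + 2 + 4 + 4 = 12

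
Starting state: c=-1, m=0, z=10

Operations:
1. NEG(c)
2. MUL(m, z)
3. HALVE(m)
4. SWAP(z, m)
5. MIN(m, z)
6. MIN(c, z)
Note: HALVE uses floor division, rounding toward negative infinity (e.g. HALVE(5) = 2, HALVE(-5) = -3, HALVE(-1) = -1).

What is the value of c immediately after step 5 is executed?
c = 1

Tracing c through execution:
Initial: c = -1
After step 1 (NEG(c)): c = 1
After step 2 (MUL(m, z)): c = 1
After step 3 (HALVE(m)): c = 1
After step 4 (SWAP(z, m)): c = 1
After step 5 (MIN(m, z)): c = 1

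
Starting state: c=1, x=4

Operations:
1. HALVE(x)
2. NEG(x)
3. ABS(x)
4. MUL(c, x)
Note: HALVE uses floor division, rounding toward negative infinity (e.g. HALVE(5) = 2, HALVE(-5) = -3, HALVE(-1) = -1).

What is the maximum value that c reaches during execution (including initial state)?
2

Values of c at each step:
Initial: c = 1
After step 1: c = 1
After step 2: c = 1
After step 3: c = 1
After step 4: c = 2 ← maximum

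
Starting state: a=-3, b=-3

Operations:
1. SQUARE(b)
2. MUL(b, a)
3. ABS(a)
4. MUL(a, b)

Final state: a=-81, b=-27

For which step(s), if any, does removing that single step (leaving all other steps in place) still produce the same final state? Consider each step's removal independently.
None - removing any single step changes the final result

Testing removal of each single step:
Without step 1: final = a=27, b=9 (different)
Without step 2: final = a=27, b=9 (different)
Without step 3: final = a=81, b=-27 (different)
Without step 4: final = a=3, b=-27 (different)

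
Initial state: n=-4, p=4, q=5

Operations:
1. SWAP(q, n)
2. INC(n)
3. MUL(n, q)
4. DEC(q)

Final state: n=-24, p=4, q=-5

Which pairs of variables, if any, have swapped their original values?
None

Comparing initial and final values:
p: 4 → 4
q: 5 → -5
n: -4 → -24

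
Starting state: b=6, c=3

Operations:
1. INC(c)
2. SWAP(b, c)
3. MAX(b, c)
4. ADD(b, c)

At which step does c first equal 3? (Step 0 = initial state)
Step 0

Tracing c:
Initial: c = 3 ← first occurrence
After step 1: c = 4
After step 2: c = 6
After step 3: c = 6
After step 4: c = 6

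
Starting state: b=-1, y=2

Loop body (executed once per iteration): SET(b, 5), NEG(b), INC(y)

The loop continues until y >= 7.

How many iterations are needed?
5

Tracing iterations:
Initial: b=-1, y=2
After iteration 1: b=-5, y=3
After iteration 2: b=-5, y=4
After iteration 3: b=-5, y=5
After iteration 4: b=-5, y=6
After iteration 5: b=-5, y=7
y >= 7 now holds, so the loop exits after 5 iterations.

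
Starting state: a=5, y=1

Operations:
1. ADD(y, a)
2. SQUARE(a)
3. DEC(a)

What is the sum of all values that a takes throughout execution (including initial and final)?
59

Values of a at each step:
Initial: a = 5
After step 1: a = 5
After step 2: a = 25
After step 3: a = 24
Sum = 5 + 5 + 25 + 24 = 59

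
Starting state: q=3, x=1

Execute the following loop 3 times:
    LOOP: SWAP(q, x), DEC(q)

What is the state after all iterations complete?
q=-1, x=2

Iteration trace:
Start: q=3, x=1
After iteration 1: q=0, x=3
After iteration 2: q=2, x=0
After iteration 3: q=-1, x=2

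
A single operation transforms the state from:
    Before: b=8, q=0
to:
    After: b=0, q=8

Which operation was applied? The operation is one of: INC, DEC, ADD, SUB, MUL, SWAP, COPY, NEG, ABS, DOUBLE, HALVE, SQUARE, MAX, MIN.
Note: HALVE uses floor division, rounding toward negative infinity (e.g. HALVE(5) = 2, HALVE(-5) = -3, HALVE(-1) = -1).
SWAP(b, q)

Analyzing the change:
Before: b=8, q=0
After: b=0, q=8
Variable b changed from 8 to 0
Variable q changed from 0 to 8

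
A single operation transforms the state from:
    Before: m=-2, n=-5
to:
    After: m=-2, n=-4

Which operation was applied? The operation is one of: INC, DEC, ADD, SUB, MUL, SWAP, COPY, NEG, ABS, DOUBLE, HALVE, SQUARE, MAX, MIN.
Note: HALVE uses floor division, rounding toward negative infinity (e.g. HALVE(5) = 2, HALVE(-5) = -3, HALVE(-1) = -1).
INC(n)

Analyzing the change:
Before: m=-2, n=-5
After: m=-2, n=-4
Variable n changed from -5 to -4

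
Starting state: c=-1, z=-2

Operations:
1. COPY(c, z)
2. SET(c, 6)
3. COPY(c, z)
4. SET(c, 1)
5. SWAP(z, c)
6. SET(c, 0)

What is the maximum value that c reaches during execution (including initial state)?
6

Values of c at each step:
Initial: c = -1
After step 1: c = -2
After step 2: c = 6 ← maximum
After step 3: c = -2
After step 4: c = 1
After step 5: c = -2
After step 6: c = 0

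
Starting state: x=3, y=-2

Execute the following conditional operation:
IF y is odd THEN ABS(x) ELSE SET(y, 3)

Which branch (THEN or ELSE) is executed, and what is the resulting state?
Branch: ELSE, Final state: x=3, y=3

Evaluating condition: y is odd
Condition is False, so ELSE branch executes
After SET(y, 3): x=3, y=3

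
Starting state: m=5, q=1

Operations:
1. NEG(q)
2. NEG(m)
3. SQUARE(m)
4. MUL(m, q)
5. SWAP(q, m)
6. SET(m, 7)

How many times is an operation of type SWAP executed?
1

Counting SWAP operations:
Step 5: SWAP(q, m) ← SWAP
Total: 1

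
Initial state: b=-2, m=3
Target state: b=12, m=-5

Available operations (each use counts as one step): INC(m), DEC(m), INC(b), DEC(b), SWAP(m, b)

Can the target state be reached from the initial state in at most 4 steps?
No

The target state cannot be reached within 4 steps.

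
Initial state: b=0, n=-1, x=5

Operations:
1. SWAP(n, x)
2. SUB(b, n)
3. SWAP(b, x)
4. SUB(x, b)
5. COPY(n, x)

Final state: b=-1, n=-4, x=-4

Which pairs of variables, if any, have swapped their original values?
None

Comparing initial and final values:
x: 5 → -4
n: -1 → -4
b: 0 → -1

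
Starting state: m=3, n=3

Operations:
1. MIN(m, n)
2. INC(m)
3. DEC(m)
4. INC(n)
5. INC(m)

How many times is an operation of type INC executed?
3

Counting INC operations:
Step 2: INC(m) ← INC
Step 4: INC(n) ← INC
Step 5: INC(m) ← INC
Total: 3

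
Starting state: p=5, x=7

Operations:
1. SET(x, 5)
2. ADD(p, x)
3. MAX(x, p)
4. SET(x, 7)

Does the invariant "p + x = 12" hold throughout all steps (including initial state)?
No, violated after step 1

The invariant is violated after step 1.

State at each step:
Initial: p=5, x=7
After step 1: p=5, x=5
After step 2: p=10, x=5
After step 3: p=10, x=10
After step 4: p=10, x=7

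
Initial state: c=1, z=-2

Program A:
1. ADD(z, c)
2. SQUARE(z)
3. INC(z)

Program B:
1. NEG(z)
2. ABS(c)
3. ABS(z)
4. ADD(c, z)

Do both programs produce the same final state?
No

Program A final state: c=1, z=2
Program B final state: c=3, z=2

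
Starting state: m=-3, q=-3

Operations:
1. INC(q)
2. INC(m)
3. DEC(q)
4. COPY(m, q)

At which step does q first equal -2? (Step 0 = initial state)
Step 1

Tracing q:
Initial: q = -3
After step 1: q = -2 ← first occurrence
After step 2: q = -2
After step 3: q = -3
After step 4: q = -3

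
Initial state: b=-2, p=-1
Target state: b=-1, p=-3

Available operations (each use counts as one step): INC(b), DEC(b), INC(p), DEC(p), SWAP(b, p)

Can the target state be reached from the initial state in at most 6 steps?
Yes

Path (2 steps): DEC(b) → SWAP(b, p)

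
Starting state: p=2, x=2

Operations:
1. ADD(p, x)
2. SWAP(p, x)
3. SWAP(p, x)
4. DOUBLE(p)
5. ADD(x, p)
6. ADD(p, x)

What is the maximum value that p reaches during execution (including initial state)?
18

Values of p at each step:
Initial: p = 2
After step 1: p = 4
After step 2: p = 2
After step 3: p = 4
After step 4: p = 8
After step 5: p = 8
After step 6: p = 18 ← maximum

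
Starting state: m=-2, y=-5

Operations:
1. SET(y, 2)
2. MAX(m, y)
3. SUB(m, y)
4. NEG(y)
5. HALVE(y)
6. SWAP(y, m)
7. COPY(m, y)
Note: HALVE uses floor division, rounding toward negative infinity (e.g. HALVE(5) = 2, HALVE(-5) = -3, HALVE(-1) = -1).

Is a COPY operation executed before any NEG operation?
No

First COPY: step 7
First NEG: step 4
Since 7 > 4, NEG comes first.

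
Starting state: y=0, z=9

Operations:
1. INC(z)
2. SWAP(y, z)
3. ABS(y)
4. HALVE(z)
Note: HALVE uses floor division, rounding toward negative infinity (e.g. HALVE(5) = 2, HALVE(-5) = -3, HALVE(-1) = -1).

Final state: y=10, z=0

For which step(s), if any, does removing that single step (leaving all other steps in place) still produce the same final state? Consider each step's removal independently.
Step(s) 3, 4

Testing removal of each single step:
Without step 1: final = y=9, z=0 (different)
Without step 2: final = y=0, z=5 (different)
Without step 3: final = y=10, z=0 (same)
Without step 4: final = y=10, z=0 (same)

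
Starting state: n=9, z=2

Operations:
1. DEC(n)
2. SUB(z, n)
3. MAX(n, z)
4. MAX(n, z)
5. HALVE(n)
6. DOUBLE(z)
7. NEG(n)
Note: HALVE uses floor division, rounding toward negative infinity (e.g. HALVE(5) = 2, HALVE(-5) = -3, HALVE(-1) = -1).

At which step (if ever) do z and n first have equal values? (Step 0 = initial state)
Never

z and n never become equal during execution.

Comparing values at each step:
Initial: z=2, n=9
After step 1: z=2, n=8
After step 2: z=-6, n=8
After step 3: z=-6, n=8
After step 4: z=-6, n=8
After step 5: z=-6, n=4
After step 6: z=-12, n=4
After step 7: z=-12, n=-4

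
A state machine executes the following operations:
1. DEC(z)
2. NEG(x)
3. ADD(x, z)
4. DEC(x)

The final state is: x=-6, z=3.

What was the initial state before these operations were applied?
x=8, z=4

Working backwards:
Final state: x=-6, z=3
Before step 4 (DEC(x)): x=-5, z=3
Before step 3 (ADD(x, z)): x=-8, z=3
Before step 2 (NEG(x)): x=8, z=3
Before step 1 (DEC(z)): x=8, z=4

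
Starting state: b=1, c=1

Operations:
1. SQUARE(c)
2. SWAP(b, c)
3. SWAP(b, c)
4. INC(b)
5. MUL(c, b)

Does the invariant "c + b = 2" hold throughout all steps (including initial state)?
No, violated after step 4

The invariant is violated after step 4.

State at each step:
Initial: b=1, c=1
After step 1: b=1, c=1
After step 2: b=1, c=1
After step 3: b=1, c=1
After step 4: b=2, c=1
After step 5: b=2, c=2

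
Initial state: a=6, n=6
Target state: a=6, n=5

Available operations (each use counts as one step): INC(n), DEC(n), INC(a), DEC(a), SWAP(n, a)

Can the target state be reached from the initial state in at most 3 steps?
Yes

Path (1 step): DEC(n)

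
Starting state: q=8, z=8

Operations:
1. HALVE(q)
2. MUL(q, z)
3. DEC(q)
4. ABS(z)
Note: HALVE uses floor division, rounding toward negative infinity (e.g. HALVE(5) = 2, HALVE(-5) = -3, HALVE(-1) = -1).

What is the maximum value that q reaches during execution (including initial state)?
32

Values of q at each step:
Initial: q = 8
After step 1: q = 4
After step 2: q = 32 ← maximum
After step 3: q = 31
After step 4: q = 31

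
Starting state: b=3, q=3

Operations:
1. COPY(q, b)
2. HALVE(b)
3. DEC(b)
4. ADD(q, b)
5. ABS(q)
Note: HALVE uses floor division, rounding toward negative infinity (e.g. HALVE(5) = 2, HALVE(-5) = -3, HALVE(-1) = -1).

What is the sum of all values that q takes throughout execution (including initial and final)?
18

Values of q at each step:
Initial: q = 3
After step 1: q = 3
After step 2: q = 3
After step 3: q = 3
After step 4: q = 3
After step 5: q = 3
Sum = 3 + 3 + 3 + 3 + 3 + 3 = 18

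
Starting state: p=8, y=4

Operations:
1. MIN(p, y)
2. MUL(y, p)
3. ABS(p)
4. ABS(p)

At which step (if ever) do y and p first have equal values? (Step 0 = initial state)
Step 1

y and p first become equal after step 1.

Comparing values at each step:
Initial: y=4, p=8
After step 1: y=4, p=4 ← equal!
After step 2: y=16, p=4
After step 3: y=16, p=4
After step 4: y=16, p=4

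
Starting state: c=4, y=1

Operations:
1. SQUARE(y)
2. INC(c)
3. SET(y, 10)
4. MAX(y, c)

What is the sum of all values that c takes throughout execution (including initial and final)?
23

Values of c at each step:
Initial: c = 4
After step 1: c = 4
After step 2: c = 5
After step 3: c = 5
After step 4: c = 5
Sum = 4 + 4 + 5 + 5 + 5 = 23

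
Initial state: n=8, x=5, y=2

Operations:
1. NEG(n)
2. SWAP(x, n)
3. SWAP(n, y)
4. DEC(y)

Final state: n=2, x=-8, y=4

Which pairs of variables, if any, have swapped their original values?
None

Comparing initial and final values:
n: 8 → 2
x: 5 → -8
y: 2 → 4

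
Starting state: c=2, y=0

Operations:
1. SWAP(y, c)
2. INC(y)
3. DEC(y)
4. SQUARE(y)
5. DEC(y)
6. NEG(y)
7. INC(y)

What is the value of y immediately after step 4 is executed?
y = 4

Tracing y through execution:
Initial: y = 0
After step 1 (SWAP(y, c)): y = 2
After step 2 (INC(y)): y = 3
After step 3 (DEC(y)): y = 2
After step 4 (SQUARE(y)): y = 4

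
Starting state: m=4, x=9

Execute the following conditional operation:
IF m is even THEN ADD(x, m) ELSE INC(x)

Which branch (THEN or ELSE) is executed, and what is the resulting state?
Branch: THEN, Final state: m=4, x=13

Evaluating condition: m is even
Condition is True, so THEN branch executes
After ADD(x, m): m=4, x=13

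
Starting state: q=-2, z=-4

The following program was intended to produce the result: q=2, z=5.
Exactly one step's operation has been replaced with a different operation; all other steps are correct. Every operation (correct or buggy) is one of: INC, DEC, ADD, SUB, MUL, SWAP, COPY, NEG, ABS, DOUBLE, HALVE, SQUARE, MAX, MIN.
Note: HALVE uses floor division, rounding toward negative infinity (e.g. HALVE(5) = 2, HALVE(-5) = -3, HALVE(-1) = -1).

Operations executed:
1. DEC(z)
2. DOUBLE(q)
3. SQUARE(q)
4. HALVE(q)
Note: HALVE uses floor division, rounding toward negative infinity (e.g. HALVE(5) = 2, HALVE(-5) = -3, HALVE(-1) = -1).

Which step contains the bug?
Step 2

Trace with buggy code:
Initial: q=-2, z=-4
After step 1: q=-2, z=-5
After step 2: q=-4, z=-5
After step 3: q=16, z=-5
After step 4: q=8, z=-5
Actual final q=8, z=-5 ≠ expected q=2, z=5.
Step 2 is the only position where a single-operation replacement can produce the expected result.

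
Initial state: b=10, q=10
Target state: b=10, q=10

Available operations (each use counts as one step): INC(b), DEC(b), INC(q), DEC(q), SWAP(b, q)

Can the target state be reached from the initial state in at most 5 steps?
Yes

Path (0 steps): 0 steps (already at target)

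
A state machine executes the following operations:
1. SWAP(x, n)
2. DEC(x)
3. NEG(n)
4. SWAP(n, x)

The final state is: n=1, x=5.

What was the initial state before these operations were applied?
n=2, x=-5

Working backwards:
Final state: n=1, x=5
Before step 4 (SWAP(n, x)): n=5, x=1
Before step 3 (NEG(n)): n=-5, x=1
Before step 2 (DEC(x)): n=-5, x=2
Before step 1 (SWAP(x, n)): n=2, x=-5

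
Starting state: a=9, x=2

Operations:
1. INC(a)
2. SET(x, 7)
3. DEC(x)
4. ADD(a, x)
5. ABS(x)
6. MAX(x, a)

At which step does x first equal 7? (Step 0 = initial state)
Step 2

Tracing x:
Initial: x = 2
After step 1: x = 2
After step 2: x = 7 ← first occurrence
After step 3: x = 6
After step 4: x = 6
After step 5: x = 6
After step 6: x = 16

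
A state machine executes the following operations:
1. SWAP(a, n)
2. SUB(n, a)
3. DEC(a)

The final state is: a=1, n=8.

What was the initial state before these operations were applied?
a=10, n=2

Working backwards:
Final state: a=1, n=8
Before step 3 (DEC(a)): a=2, n=8
Before step 2 (SUB(n, a)): a=2, n=10
Before step 1 (SWAP(a, n)): a=10, n=2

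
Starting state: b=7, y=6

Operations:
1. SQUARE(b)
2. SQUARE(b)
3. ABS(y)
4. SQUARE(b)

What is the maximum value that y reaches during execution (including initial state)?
6

Values of y at each step:
Initial: y = 6 ← maximum
After step 1: y = 6
After step 2: y = 6
After step 3: y = 6
After step 4: y = 6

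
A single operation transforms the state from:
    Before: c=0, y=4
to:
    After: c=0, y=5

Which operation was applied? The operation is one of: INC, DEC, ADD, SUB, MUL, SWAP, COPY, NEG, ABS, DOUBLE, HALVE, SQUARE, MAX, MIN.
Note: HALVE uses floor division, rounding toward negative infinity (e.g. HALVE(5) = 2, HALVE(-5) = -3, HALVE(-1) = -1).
INC(y)

Analyzing the change:
Before: c=0, y=4
After: c=0, y=5
Variable y changed from 4 to 5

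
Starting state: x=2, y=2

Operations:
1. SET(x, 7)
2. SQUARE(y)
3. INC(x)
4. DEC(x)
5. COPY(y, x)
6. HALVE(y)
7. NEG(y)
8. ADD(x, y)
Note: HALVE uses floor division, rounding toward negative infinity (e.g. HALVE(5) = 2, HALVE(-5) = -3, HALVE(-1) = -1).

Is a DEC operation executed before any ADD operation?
Yes

First DEC: step 4
First ADD: step 8
Since 4 < 8, DEC comes first.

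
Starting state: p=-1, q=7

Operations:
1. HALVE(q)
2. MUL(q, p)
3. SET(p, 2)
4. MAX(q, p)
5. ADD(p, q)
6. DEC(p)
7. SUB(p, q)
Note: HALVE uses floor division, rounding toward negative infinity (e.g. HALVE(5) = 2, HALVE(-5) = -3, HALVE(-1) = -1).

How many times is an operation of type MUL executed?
1

Counting MUL operations:
Step 2: MUL(q, p) ← MUL
Total: 1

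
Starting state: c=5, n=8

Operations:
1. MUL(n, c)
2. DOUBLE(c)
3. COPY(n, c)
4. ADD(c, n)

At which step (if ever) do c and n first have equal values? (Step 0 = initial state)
Step 3

c and n first become equal after step 3.

Comparing values at each step:
Initial: c=5, n=8
After step 1: c=5, n=40
After step 2: c=10, n=40
After step 3: c=10, n=10 ← equal!
After step 4: c=20, n=10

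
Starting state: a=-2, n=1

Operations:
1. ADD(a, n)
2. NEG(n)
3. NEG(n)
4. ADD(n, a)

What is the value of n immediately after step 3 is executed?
n = 1

Tracing n through execution:
Initial: n = 1
After step 1 (ADD(a, n)): n = 1
After step 2 (NEG(n)): n = -1
After step 3 (NEG(n)): n = 1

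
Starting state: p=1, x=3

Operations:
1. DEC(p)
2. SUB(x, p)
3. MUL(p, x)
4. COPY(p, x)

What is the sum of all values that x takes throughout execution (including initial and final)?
15

Values of x at each step:
Initial: x = 3
After step 1: x = 3
After step 2: x = 3
After step 3: x = 3
After step 4: x = 3
Sum = 3 + 3 + 3 + 3 + 3 = 15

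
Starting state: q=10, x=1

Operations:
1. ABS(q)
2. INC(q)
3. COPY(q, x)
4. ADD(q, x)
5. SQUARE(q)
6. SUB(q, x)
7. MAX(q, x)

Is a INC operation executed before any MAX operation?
Yes

First INC: step 2
First MAX: step 7
Since 2 < 7, INC comes first.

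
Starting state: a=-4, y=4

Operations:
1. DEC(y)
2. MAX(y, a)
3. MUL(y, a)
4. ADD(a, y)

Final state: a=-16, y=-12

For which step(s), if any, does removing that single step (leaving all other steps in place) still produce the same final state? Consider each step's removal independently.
Step(s) 2

Testing removal of each single step:
Without step 1: final = a=-20, y=-16 (different)
Without step 2: final = a=-16, y=-12 (same)
Without step 3: final = a=-1, y=3 (different)
Without step 4: final = a=-4, y=-12 (different)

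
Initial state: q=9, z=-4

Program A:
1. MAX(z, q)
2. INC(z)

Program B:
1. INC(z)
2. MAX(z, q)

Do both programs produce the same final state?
No

Program A final state: q=9, z=10
Program B final state: q=9, z=9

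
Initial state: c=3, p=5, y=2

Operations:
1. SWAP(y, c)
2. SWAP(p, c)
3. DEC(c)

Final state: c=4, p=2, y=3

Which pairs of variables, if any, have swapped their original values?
None

Comparing initial and final values:
y: 2 → 3
p: 5 → 2
c: 3 → 4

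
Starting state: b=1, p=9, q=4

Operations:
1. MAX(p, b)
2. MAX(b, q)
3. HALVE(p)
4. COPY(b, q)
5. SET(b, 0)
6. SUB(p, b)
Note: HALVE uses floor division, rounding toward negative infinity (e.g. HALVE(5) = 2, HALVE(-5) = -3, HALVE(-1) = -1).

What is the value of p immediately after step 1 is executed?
p = 9

Tracing p through execution:
Initial: p = 9
After step 1 (MAX(p, b)): p = 9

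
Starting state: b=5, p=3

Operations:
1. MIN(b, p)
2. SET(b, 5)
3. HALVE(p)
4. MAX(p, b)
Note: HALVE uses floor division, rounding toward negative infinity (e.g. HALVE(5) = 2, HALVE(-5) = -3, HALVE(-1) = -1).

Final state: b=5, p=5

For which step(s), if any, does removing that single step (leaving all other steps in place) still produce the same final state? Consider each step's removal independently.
Step(s) 1, 3

Testing removal of each single step:
Without step 1: final = b=5, p=5 (same)
Without step 2: final = b=3, p=3 (different)
Without step 3: final = b=5, p=5 (same)
Without step 4: final = b=5, p=1 (different)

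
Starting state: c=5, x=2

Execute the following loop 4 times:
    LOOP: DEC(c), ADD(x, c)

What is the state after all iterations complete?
c=1, x=12

Iteration trace:
Start: c=5, x=2
After iteration 1: c=4, x=6
After iteration 2: c=3, x=9
After iteration 3: c=2, x=11
After iteration 4: c=1, x=12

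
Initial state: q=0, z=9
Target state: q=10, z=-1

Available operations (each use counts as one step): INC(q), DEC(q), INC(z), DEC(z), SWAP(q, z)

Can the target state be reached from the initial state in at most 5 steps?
Yes

Path (3 steps): DEC(q) → INC(z) → SWAP(q, z)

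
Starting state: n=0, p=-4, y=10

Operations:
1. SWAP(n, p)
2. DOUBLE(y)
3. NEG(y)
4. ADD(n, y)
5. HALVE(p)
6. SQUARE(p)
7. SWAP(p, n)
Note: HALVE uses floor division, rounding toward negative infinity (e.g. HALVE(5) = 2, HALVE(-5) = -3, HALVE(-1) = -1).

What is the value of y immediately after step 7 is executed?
y = -20

Tracing y through execution:
Initial: y = 10
After step 1 (SWAP(n, p)): y = 10
After step 2 (DOUBLE(y)): y = 20
After step 3 (NEG(y)): y = -20
After step 4 (ADD(n, y)): y = -20
After step 5 (HALVE(p)): y = -20
After step 6 (SQUARE(p)): y = -20
After step 7 (SWAP(p, n)): y = -20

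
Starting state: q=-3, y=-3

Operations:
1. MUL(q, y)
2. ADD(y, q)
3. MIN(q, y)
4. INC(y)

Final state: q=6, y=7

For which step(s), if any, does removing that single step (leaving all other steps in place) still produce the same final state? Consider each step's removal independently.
None - removing any single step changes the final result

Testing removal of each single step:
Without step 1: final = q=-6, y=-5 (different)
Without step 2: final = q=-3, y=-2 (different)
Without step 3: final = q=9, y=7 (different)
Without step 4: final = q=6, y=6 (different)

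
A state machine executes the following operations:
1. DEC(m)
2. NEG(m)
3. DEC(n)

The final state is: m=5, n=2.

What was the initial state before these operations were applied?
m=-4, n=3

Working backwards:
Final state: m=5, n=2
Before step 3 (DEC(n)): m=5, n=3
Before step 2 (NEG(m)): m=-5, n=3
Before step 1 (DEC(m)): m=-4, n=3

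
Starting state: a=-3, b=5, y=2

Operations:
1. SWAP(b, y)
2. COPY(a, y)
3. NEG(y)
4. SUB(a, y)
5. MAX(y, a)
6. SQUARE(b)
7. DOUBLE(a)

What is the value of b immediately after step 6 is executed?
b = 4

Tracing b through execution:
Initial: b = 5
After step 1 (SWAP(b, y)): b = 2
After step 2 (COPY(a, y)): b = 2
After step 3 (NEG(y)): b = 2
After step 4 (SUB(a, y)): b = 2
After step 5 (MAX(y, a)): b = 2
After step 6 (SQUARE(b)): b = 4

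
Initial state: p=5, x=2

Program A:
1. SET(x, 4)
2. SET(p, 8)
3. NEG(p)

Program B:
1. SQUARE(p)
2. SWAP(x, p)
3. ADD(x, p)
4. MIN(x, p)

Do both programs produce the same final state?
No

Program A final state: p=-8, x=4
Program B final state: p=2, x=2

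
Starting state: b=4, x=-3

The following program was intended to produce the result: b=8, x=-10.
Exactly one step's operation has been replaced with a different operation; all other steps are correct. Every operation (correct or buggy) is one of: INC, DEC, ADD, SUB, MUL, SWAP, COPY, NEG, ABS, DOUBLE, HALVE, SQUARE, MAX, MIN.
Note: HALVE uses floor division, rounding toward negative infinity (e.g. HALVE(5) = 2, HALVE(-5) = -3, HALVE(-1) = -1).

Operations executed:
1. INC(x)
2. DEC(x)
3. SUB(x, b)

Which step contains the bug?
Step 2

Trace with buggy code:
Initial: b=4, x=-3
After step 1: b=4, x=-2
After step 2: b=4, x=-3
After step 3: b=4, x=-7
Actual final b=4, x=-7 ≠ expected b=8, x=-10.
Step 2 is the only position where a single-operation replacement can produce the expected result.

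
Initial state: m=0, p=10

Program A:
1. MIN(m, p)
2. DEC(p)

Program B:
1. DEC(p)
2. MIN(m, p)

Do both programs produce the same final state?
Yes

Program A final state: m=0, p=9
Program B final state: m=0, p=9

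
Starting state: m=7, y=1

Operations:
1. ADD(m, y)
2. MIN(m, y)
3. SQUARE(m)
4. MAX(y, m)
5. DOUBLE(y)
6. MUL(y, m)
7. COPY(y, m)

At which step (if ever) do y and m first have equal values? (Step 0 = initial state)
Step 2

y and m first become equal after step 2.

Comparing values at each step:
Initial: y=1, m=7
After step 1: y=1, m=8
After step 2: y=1, m=1 ← equal!
After step 3: y=1, m=1 ← equal!
After step 4: y=1, m=1 ← equal!
After step 5: y=2, m=1
After step 6: y=2, m=1
After step 7: y=1, m=1 ← equal!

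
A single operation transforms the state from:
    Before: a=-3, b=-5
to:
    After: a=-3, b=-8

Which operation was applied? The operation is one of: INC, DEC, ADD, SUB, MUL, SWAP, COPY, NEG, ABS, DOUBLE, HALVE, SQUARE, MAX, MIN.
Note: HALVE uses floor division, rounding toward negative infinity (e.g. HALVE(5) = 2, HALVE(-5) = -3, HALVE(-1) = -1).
ADD(b, a)

Analyzing the change:
Before: a=-3, b=-5
After: a=-3, b=-8
Variable b changed from -5 to -8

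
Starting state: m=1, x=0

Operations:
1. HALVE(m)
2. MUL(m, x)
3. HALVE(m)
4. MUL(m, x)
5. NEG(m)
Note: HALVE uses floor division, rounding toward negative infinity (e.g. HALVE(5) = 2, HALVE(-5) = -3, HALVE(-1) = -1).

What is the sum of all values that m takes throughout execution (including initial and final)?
1

Values of m at each step:
Initial: m = 1
After step 1: m = 0
After step 2: m = 0
After step 3: m = 0
After step 4: m = 0
After step 5: m = 0
Sum = 1 + 0 + 0 + 0 + 0 + 0 = 1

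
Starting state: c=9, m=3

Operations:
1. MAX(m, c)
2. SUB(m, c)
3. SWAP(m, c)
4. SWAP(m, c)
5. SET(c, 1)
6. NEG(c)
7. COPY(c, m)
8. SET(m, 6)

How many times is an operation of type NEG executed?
1

Counting NEG operations:
Step 6: NEG(c) ← NEG
Total: 1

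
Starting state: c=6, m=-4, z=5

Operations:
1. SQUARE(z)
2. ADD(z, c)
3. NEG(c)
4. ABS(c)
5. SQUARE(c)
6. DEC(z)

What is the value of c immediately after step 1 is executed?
c = 6

Tracing c through execution:
Initial: c = 6
After step 1 (SQUARE(z)): c = 6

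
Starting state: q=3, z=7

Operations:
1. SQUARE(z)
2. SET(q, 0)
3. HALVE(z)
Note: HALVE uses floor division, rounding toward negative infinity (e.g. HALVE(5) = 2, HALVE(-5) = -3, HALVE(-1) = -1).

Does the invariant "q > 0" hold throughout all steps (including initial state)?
No, violated after step 2

The invariant is violated after step 2.

State at each step:
Initial: q=3, z=7
After step 1: q=3, z=49
After step 2: q=0, z=49
After step 3: q=0, z=24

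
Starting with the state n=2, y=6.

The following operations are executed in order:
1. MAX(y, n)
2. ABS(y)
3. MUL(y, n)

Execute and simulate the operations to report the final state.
{n: 2, y: 12}

Step-by-step execution:
Initial: n=2, y=6
After step 1 (MAX(y, n)): n=2, y=6
After step 2 (ABS(y)): n=2, y=6
After step 3 (MUL(y, n)): n=2, y=12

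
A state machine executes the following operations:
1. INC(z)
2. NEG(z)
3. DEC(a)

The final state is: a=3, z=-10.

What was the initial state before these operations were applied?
a=4, z=9

Working backwards:
Final state: a=3, z=-10
Before step 3 (DEC(a)): a=4, z=-10
Before step 2 (NEG(z)): a=4, z=10
Before step 1 (INC(z)): a=4, z=9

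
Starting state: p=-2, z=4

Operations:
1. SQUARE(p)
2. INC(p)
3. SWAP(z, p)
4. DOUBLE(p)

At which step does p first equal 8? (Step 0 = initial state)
Step 4

Tracing p:
Initial: p = -2
After step 1: p = 4
After step 2: p = 5
After step 3: p = 4
After step 4: p = 8 ← first occurrence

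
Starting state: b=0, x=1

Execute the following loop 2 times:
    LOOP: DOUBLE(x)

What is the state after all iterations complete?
b=0, x=4

Iteration trace:
Start: b=0, x=1
After iteration 1: b=0, x=2
After iteration 2: b=0, x=4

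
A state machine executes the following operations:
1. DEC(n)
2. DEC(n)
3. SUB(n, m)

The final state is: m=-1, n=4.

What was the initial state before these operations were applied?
m=-1, n=5

Working backwards:
Final state: m=-1, n=4
Before step 3 (SUB(n, m)): m=-1, n=3
Before step 2 (DEC(n)): m=-1, n=4
Before step 1 (DEC(n)): m=-1, n=5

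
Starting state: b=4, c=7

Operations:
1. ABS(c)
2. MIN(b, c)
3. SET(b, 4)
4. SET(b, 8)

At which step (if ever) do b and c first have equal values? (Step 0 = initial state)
Never

b and c never become equal during execution.

Comparing values at each step:
Initial: b=4, c=7
After step 1: b=4, c=7
After step 2: b=4, c=7
After step 3: b=4, c=7
After step 4: b=8, c=7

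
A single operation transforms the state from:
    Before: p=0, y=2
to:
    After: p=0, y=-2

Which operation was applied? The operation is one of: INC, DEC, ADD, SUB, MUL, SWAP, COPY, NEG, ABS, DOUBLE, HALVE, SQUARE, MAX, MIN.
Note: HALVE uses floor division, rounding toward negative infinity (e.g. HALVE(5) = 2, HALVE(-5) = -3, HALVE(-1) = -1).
NEG(y)

Analyzing the change:
Before: p=0, y=2
After: p=0, y=-2
Variable y changed from 2 to -2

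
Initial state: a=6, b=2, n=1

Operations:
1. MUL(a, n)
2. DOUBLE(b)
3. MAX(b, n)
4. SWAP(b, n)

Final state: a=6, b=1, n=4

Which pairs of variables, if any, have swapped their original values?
None

Comparing initial and final values:
n: 1 → 4
b: 2 → 1
a: 6 → 6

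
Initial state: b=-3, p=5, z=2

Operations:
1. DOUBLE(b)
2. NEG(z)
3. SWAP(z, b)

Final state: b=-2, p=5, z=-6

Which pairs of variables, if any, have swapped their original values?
None

Comparing initial and final values:
b: -3 → -2
p: 5 → 5
z: 2 → -6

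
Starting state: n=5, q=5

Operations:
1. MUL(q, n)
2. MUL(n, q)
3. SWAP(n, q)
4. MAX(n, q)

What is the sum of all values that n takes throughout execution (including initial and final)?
285

Values of n at each step:
Initial: n = 5
After step 1: n = 5
After step 2: n = 125
After step 3: n = 25
After step 4: n = 125
Sum = 5 + 5 + 125 + 25 + 125 = 285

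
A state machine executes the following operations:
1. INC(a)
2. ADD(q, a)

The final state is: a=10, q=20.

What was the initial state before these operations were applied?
a=9, q=10

Working backwards:
Final state: a=10, q=20
Before step 2 (ADD(q, a)): a=10, q=10
Before step 1 (INC(a)): a=9, q=10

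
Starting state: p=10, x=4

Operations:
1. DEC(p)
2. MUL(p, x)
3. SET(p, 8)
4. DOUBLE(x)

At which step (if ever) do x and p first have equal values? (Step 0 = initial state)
Step 4

x and p first become equal after step 4.

Comparing values at each step:
Initial: x=4, p=10
After step 1: x=4, p=9
After step 2: x=4, p=36
After step 3: x=4, p=8
After step 4: x=8, p=8 ← equal!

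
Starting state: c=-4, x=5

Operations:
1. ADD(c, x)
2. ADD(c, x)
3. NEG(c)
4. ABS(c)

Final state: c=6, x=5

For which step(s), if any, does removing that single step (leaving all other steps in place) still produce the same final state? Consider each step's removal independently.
Step(s) 3

Testing removal of each single step:
Without step 1: final = c=1, x=5 (different)
Without step 2: final = c=1, x=5 (different)
Without step 3: final = c=6, x=5 (same)
Without step 4: final = c=-6, x=5 (different)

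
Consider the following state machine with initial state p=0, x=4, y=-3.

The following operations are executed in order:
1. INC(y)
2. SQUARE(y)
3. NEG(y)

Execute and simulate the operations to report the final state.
{p: 0, x: 4, y: -4}

Step-by-step execution:
Initial: p=0, x=4, y=-3
After step 1 (INC(y)): p=0, x=4, y=-2
After step 2 (SQUARE(y)): p=0, x=4, y=4
After step 3 (NEG(y)): p=0, x=4, y=-4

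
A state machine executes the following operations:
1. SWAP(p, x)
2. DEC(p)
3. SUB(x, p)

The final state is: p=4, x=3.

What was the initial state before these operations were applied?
p=7, x=5

Working backwards:
Final state: p=4, x=3
Before step 3 (SUB(x, p)): p=4, x=7
Before step 2 (DEC(p)): p=5, x=7
Before step 1 (SWAP(p, x)): p=7, x=5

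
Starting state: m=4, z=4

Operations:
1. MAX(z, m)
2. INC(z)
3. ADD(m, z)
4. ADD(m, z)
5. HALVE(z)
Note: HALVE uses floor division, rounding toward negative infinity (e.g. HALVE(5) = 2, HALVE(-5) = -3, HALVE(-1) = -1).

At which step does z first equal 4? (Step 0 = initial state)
Step 0

Tracing z:
Initial: z = 4 ← first occurrence
After step 1: z = 4
After step 2: z = 5
After step 3: z = 5
After step 4: z = 5
After step 5: z = 2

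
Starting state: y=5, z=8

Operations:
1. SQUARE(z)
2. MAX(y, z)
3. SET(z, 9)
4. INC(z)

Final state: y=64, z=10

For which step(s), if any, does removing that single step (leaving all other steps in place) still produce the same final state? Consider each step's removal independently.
None - removing any single step changes the final result

Testing removal of each single step:
Without step 1: final = y=8, z=10 (different)
Without step 2: final = y=5, z=10 (different)
Without step 3: final = y=64, z=65 (different)
Without step 4: final = y=64, z=9 (different)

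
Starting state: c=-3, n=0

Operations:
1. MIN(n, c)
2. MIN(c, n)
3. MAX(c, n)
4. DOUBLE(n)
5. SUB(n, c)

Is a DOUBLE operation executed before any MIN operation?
No

First DOUBLE: step 4
First MIN: step 1
Since 4 > 1, MIN comes first.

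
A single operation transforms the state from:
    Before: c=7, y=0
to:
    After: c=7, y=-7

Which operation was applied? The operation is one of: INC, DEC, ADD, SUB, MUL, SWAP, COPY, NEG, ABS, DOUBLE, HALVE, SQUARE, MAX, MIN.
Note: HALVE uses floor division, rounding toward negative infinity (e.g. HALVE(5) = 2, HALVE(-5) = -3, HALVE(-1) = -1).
SUB(y, c)

Analyzing the change:
Before: c=7, y=0
After: c=7, y=-7
Variable y changed from 0 to -7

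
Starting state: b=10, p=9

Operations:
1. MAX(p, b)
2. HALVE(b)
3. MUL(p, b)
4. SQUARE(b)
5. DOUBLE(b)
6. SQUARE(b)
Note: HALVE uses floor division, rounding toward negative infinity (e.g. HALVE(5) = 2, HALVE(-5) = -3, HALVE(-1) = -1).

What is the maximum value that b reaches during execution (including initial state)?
2500

Values of b at each step:
Initial: b = 10
After step 1: b = 10
After step 2: b = 5
After step 3: b = 5
After step 4: b = 25
After step 5: b = 50
After step 6: b = 2500 ← maximum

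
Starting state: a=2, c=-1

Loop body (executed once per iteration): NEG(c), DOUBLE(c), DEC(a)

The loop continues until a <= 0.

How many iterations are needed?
2

Tracing iterations:
Initial: a=2, c=-1
After iteration 1: a=1, c=2
After iteration 2: a=0, c=-4
a <= 0 now holds, so the loop exits after 2 iterations.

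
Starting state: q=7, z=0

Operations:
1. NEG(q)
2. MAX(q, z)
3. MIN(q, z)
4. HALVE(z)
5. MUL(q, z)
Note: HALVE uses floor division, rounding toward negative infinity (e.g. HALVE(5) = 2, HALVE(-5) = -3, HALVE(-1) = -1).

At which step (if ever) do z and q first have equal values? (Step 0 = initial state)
Step 2

z and q first become equal after step 2.

Comparing values at each step:
Initial: z=0, q=7
After step 1: z=0, q=-7
After step 2: z=0, q=0 ← equal!
After step 3: z=0, q=0 ← equal!
After step 4: z=0, q=0 ← equal!
After step 5: z=0, q=0 ← equal!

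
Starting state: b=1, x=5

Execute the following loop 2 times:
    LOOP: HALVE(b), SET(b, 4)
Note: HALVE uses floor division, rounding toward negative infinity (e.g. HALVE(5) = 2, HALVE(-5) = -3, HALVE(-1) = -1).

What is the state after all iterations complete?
b=4, x=5

Iteration trace:
Start: b=1, x=5
After iteration 1: b=4, x=5
After iteration 2: b=4, x=5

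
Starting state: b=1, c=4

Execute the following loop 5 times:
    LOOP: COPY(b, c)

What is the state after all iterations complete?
b=4, c=4

Iteration trace:
Start: b=1, c=4
After iteration 1: b=4, c=4
After iteration 2: b=4, c=4
After iteration 3: b=4, c=4
After iteration 4: b=4, c=4
After iteration 5: b=4, c=4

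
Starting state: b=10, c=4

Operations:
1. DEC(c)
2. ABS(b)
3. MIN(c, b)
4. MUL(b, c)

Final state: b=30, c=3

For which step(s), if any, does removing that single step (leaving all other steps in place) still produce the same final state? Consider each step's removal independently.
Step(s) 2, 3

Testing removal of each single step:
Without step 1: final = b=40, c=4 (different)
Without step 2: final = b=30, c=3 (same)
Without step 3: final = b=30, c=3 (same)
Without step 4: final = b=10, c=3 (different)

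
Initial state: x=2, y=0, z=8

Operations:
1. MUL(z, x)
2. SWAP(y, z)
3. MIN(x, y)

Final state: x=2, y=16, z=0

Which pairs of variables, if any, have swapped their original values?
None

Comparing initial and final values:
x: 2 → 2
y: 0 → 16
z: 8 → 0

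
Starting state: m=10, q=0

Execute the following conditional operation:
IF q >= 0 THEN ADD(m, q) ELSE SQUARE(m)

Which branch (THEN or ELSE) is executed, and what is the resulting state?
Branch: THEN, Final state: m=10, q=0

Evaluating condition: q >= 0
q = 0
Condition is True, so THEN branch executes
After ADD(m, q): m=10, q=0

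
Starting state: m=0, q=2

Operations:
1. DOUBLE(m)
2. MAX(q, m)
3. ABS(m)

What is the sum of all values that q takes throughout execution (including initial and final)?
8

Values of q at each step:
Initial: q = 2
After step 1: q = 2
After step 2: q = 2
After step 3: q = 2
Sum = 2 + 2 + 2 + 2 = 8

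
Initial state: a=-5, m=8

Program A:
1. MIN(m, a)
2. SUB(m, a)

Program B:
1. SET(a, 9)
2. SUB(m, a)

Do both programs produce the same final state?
No

Program A final state: a=-5, m=0
Program B final state: a=9, m=-1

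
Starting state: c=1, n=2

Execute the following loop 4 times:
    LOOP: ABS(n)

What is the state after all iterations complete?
c=1, n=2

Iteration trace:
Start: c=1, n=2
After iteration 1: c=1, n=2
After iteration 2: c=1, n=2
After iteration 3: c=1, n=2
After iteration 4: c=1, n=2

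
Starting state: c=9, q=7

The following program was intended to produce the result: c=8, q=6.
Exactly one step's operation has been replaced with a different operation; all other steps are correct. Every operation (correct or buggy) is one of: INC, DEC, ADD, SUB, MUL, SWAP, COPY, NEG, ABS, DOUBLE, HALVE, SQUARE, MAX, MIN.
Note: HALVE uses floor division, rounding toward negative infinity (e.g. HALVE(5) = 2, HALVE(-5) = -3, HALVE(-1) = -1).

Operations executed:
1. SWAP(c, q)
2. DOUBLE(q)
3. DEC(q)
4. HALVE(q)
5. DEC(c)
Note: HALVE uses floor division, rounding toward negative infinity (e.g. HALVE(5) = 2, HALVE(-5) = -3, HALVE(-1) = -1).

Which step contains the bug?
Step 1

Trace with buggy code:
Initial: c=9, q=7
After step 1: c=7, q=9
After step 2: c=7, q=18
After step 3: c=7, q=17
After step 4: c=7, q=8
After step 5: c=6, q=8
Actual final c=6, q=8 ≠ expected c=8, q=6.
Step 1 is the only position where a single-operation replacement can produce the expected result.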